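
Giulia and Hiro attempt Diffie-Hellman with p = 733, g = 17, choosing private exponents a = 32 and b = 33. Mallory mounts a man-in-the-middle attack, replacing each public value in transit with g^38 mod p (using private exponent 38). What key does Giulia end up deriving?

Giulia receives Mallory's public value M = 17^38 mod 733 instead of the honest one.
17^1 ≡ 17 (mod 733)
17^2 = (17^1)^2 ≡ 17^2 = 289 ≡ 289 (mod 733)
17^4 = (17^2)^2 ≡ 289^2 = 83521 ≡ 692 (mod 733)
17^8 = (17^4)^2 ≡ 692^2 = 478864 ≡ 215 (mod 733)
17^16 = (17^8)^2 ≡ 215^2 = 46225 ≡ 46 (mod 733)
17^32 = (17^16)^2 ≡ 46^2 = 2116 ≡ 650 (mod 733)
17^38 = 17^32 · 17^4 · 17^2 ≡ 650 · 692 · 289 ≡ 514 (mod 733).
So M = 514. Giulia computes K = M^32 mod 733.
514^1 ≡ 514 (mod 733)
514^2 = (514^1)^2 ≡ 514^2 = 264196 ≡ 316 (mod 733)
514^4 = (514^2)^2 ≡ 316^2 = 99856 ≡ 168 (mod 733)
514^8 = (514^4)^2 ≡ 168^2 = 28224 ≡ 370 (mod 733)
514^16 = (514^8)^2 ≡ 370^2 = 136900 ≡ 562 (mod 733)
514^32 = (514^16)^2 ≡ 562^2 = 315844 ≡ 654 (mod 733)

654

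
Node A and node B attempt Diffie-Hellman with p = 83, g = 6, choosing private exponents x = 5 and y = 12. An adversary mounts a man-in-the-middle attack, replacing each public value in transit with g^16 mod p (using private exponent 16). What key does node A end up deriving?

30

Node A receives an adversary's public value M = 6^16 mod 83 instead of the honest one.
6^1 ≡ 6 (mod 83)
6^2 = (6^1)^2 ≡ 6^2 = 36 ≡ 36 (mod 83)
6^4 = (6^2)^2 ≡ 36^2 = 1296 ≡ 51 (mod 83)
6^8 = (6^4)^2 ≡ 51^2 = 2601 ≡ 28 (mod 83)
6^16 = (6^8)^2 ≡ 28^2 = 784 ≡ 37 (mod 83)
So M = 37. Node A computes K = M^5 mod 83.
37^1 ≡ 37 (mod 83)
37^2 = (37^1)^2 ≡ 37^2 = 1369 ≡ 41 (mod 83)
37^4 = (37^2)^2 ≡ 41^2 = 1681 ≡ 21 (mod 83)
37^5 = 37^4 · 37^1 ≡ 21 · 37 ≡ 30 (mod 83).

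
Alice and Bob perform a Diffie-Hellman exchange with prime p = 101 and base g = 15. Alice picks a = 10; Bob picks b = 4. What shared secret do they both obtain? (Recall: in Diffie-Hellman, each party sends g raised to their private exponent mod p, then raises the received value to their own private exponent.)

Bob sends B = g^b mod p = 15^4 mod 101.
15^1 ≡ 15 (mod 101)
15^2 = (15^1)^2 ≡ 15^2 = 225 ≡ 23 (mod 101)
15^4 = (15^2)^2 ≡ 23^2 = 529 ≡ 24 (mod 101)
So B = 24. Alice then computes K = B^a mod p = 24^10 mod 101.
24^1 ≡ 24 (mod 101)
24^2 = (24^1)^2 ≡ 24^2 = 576 ≡ 71 (mod 101)
24^4 = (24^2)^2 ≡ 71^2 = 5041 ≡ 92 (mod 101)
24^8 = (24^4)^2 ≡ 92^2 = 8464 ≡ 81 (mod 101)
24^10 = 24^8 · 24^2 ≡ 81 · 71 ≡ 95 (mod 101).

95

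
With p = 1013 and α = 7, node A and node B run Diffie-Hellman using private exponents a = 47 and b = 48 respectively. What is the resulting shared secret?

Node B sends B = α^b mod p = 7^48 mod 1013.
7^1 ≡ 7 (mod 1013)
7^2 = (7^1)^2 ≡ 7^2 = 49 ≡ 49 (mod 1013)
7^4 = (7^2)^2 ≡ 49^2 = 2401 ≡ 375 (mod 1013)
7^8 = (7^4)^2 ≡ 375^2 = 140625 ≡ 831 (mod 1013)
7^16 = (7^8)^2 ≡ 831^2 = 690561 ≡ 708 (mod 1013)
7^32 = (7^16)^2 ≡ 708^2 = 501264 ≡ 842 (mod 1013)
7^48 = 7^32 · 7^16 ≡ 842 · 708 ≡ 492 (mod 1013).
So B = 492. Node A then computes K = B^a mod p = 492^47 mod 1013.
492^1 ≡ 492 (mod 1013)
492^2 = (492^1)^2 ≡ 492^2 = 242064 ≡ 970 (mod 1013)
492^4 = (492^2)^2 ≡ 970^2 = 940900 ≡ 836 (mod 1013)
492^8 = (492^4)^2 ≡ 836^2 = 698896 ≡ 939 (mod 1013)
492^16 = (492^8)^2 ≡ 939^2 = 881721 ≡ 411 (mod 1013)
492^32 = (492^16)^2 ≡ 411^2 = 168921 ≡ 763 (mod 1013)
492^47 = 492^32 · 492^8 · 492^4 · 492^2 · 492^1 ≡ 763 · 939 · 836 · 970 · 492 ≡ 100 (mod 1013).

100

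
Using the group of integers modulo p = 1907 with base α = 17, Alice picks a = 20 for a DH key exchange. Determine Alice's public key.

Public value = 17^20 (mod 1907).
17^1 ≡ 17 (mod 1907)
17^2 = (17^1)^2 ≡ 17^2 = 289 ≡ 289 (mod 1907)
17^4 = (17^2)^2 ≡ 289^2 = 83521 ≡ 1520 (mod 1907)
17^8 = (17^4)^2 ≡ 1520^2 = 2310400 ≡ 1023 (mod 1907)
17^16 = (17^8)^2 ≡ 1023^2 = 1046529 ≡ 1493 (mod 1907)
17^20 = 17^16 · 17^4 ≡ 1493 · 1520 ≡ 30 (mod 1907).

30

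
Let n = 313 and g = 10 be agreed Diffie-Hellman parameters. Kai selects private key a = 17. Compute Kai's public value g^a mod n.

251

Public value = 10^17 mod 313.
10^1 ≡ 10 (mod 313)
10^2 = (10^1)^2 ≡ 10^2 = 100 ≡ 100 (mod 313)
10^4 = (10^2)^2 ≡ 100^2 = 10000 ≡ 297 (mod 313)
10^8 = (10^4)^2 ≡ 297^2 = 88209 ≡ 256 (mod 313)
10^16 = (10^8)^2 ≡ 256^2 = 65536 ≡ 119 (mod 313)
10^17 = 10^16 · 10^1 ≡ 119 · 10 ≡ 251 (mod 313).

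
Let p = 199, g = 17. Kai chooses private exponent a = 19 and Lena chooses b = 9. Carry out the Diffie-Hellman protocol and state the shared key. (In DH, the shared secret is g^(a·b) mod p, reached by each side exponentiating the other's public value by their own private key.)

Kai sends A = g^a mod p = 17^19 mod 199.
17^1 ≡ 17 (mod 199)
17^2 = (17^1)^2 ≡ 17^2 = 289 ≡ 90 (mod 199)
17^4 = (17^2)^2 ≡ 90^2 = 8100 ≡ 140 (mod 199)
17^8 = (17^4)^2 ≡ 140^2 = 19600 ≡ 98 (mod 199)
17^16 = (17^8)^2 ≡ 98^2 = 9604 ≡ 52 (mod 199)
17^19 = 17^16 · 17^2 · 17^1 ≡ 52 · 90 · 17 ≡ 159 (mod 199).
So A = 159. Lena then computes K = A^b mod p = 159^9 mod 199.
159^1 ≡ 159 (mod 199)
159^2 = (159^1)^2 ≡ 159^2 = 25281 ≡ 8 (mod 199)
159^4 = (159^2)^2 ≡ 8^2 = 64 ≡ 64 (mod 199)
159^8 = (159^4)^2 ≡ 64^2 = 4096 ≡ 116 (mod 199)
159^9 = 159^8 · 159^1 ≡ 116 · 159 ≡ 136 (mod 199).

136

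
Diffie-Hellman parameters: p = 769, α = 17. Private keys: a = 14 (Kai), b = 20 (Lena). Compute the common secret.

Lena sends B = α^b mod p = 17^20 mod 769.
17^1 ≡ 17 (mod 769)
17^2 = (17^1)^2 ≡ 17^2 = 289 ≡ 289 (mod 769)
17^4 = (17^2)^2 ≡ 289^2 = 83521 ≡ 469 (mod 769)
17^8 = (17^4)^2 ≡ 469^2 = 219961 ≡ 27 (mod 769)
17^16 = (17^8)^2 ≡ 27^2 = 729 ≡ 729 (mod 769)
17^20 = 17^16 · 17^4 ≡ 729 · 469 ≡ 465 (mod 769).
So B = 465. Kai then computes K = B^a mod p = 465^14 mod 769.
465^1 ≡ 465 (mod 769)
465^2 = (465^1)^2 ≡ 465^2 = 216225 ≡ 136 (mod 769)
465^4 = (465^2)^2 ≡ 136^2 = 18496 ≡ 40 (mod 769)
465^8 = (465^4)^2 ≡ 40^2 = 1600 ≡ 62 (mod 769)
465^14 = 465^8 · 465^4 · 465^2 ≡ 62 · 40 · 136 ≡ 458 (mod 769).

458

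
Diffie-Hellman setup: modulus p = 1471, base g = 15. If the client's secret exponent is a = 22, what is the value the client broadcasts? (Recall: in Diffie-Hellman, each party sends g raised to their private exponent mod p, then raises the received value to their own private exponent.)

Public value = 15^22 (mod 1471).
15^1 ≡ 15 (mod 1471)
15^2 = (15^1)^2 ≡ 15^2 = 225 ≡ 225 (mod 1471)
15^4 = (15^2)^2 ≡ 225^2 = 50625 ≡ 611 (mod 1471)
15^8 = (15^4)^2 ≡ 611^2 = 373321 ≡ 1158 (mod 1471)
15^16 = (15^8)^2 ≡ 1158^2 = 1340964 ≡ 883 (mod 1471)
15^22 = 15^16 · 15^4 · 15^2 ≡ 883 · 611 · 225 ≡ 563 (mod 1471).

563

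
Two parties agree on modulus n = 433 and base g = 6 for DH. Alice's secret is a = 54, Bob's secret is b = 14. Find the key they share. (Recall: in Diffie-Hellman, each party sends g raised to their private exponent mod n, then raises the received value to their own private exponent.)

Alice sends A = g^a mod n = 6^54 mod 433.
6^1 ≡ 6 (mod 433)
6^2 = (6^1)^2 ≡ 6^2 = 36 ≡ 36 (mod 433)
6^4 = (6^2)^2 ≡ 36^2 = 1296 ≡ 430 (mod 433)
6^8 = (6^4)^2 ≡ 430^2 = 184900 ≡ 9 (mod 433)
6^16 = (6^8)^2 ≡ 9^2 = 81 ≡ 81 (mod 433)
6^32 = (6^16)^2 ≡ 81^2 = 6561 ≡ 66 (mod 433)
6^54 = 6^32 · 6^16 · 6^4 · 6^2 ≡ 66 · 81 · 430 · 36 ≡ 254 (mod 433).
So A = 254. Bob then computes K = A^b mod n = 254^14 mod 433.
254^1 ≡ 254 (mod 433)
254^2 = (254^1)^2 ≡ 254^2 = 64516 ≡ 432 (mod 433)
254^4 = (254^2)^2 ≡ 432^2 = 186624 ≡ 1 (mod 433)
254^8 = (254^4)^2 ≡ 1^2 = 1 ≡ 1 (mod 433)
254^14 = 254^8 · 254^4 · 254^2 ≡ 1 · 1 · 432 ≡ 432 (mod 433).

432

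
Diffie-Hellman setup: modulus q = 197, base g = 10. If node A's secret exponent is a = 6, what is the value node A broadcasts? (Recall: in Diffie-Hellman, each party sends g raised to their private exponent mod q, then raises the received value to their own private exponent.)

28

Public value = 10^6 mod 197.
10^1 ≡ 10 (mod 197)
10^2 = (10^1)^2 ≡ 10^2 = 100 ≡ 100 (mod 197)
10^4 = (10^2)^2 ≡ 100^2 = 10000 ≡ 150 (mod 197)
10^6 = 10^4 · 10^2 ≡ 150 · 100 ≡ 28 (mod 197).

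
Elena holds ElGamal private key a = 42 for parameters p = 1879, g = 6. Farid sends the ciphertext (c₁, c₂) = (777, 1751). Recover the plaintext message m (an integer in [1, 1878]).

Shared mask s = c₁^a mod p = 777^42 mod 1879.
777^1 ≡ 777 (mod 1879)
777^2 = (777^1)^2 ≡ 777^2 = 603729 ≡ 570 (mod 1879)
777^4 = (777^2)^2 ≡ 570^2 = 324900 ≡ 1712 (mod 1879)
777^8 = (777^4)^2 ≡ 1712^2 = 2930944 ≡ 1583 (mod 1879)
777^16 = (777^8)^2 ≡ 1583^2 = 2505889 ≡ 1182 (mod 1879)
777^32 = (777^16)^2 ≡ 1182^2 = 1397124 ≡ 1027 (mod 1879)
777^42 = 777^32 · 777^8 · 777^2 ≡ 1027 · 1583 · 570 ≡ 303 (mod 1879).
So s = 303; s⁻¹ ≡ 924 (mod 1879).
m = c₂ · s⁻¹ mod 1879 = 1751 · 924 mod 1879 = 105.

105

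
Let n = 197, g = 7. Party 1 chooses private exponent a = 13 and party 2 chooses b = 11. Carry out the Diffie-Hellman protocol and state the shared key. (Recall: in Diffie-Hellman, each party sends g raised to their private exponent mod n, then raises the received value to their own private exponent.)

181

Party 2 sends B = g^b mod n = 7^11 mod 197.
7^1 ≡ 7 (mod 197)
7^2 = (7^1)^2 ≡ 7^2 = 49 ≡ 49 (mod 197)
7^4 = (7^2)^2 ≡ 49^2 = 2401 ≡ 37 (mod 197)
7^8 = (7^4)^2 ≡ 37^2 = 1369 ≡ 187 (mod 197)
7^11 = 7^8 · 7^2 · 7^1 ≡ 187 · 49 · 7 ≡ 116 (mod 197).
So B = 116. Party 1 then computes K = B^a mod n = 116^13 mod 197.
116^1 ≡ 116 (mod 197)
116^2 = (116^1)^2 ≡ 116^2 = 13456 ≡ 60 (mod 197)
116^4 = (116^2)^2 ≡ 60^2 = 3600 ≡ 54 (mod 197)
116^8 = (116^4)^2 ≡ 54^2 = 2916 ≡ 158 (mod 197)
116^13 = 116^8 · 116^4 · 116^1 ≡ 158 · 54 · 116 ≡ 181 (mod 197).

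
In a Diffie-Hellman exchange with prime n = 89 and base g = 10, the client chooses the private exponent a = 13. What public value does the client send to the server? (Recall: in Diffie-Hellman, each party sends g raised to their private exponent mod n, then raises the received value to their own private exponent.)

71

Public value = 10^13 mod 89.
10^1 ≡ 10 (mod 89)
10^2 = (10^1)^2 ≡ 10^2 = 100 ≡ 11 (mod 89)
10^4 = (10^2)^2 ≡ 11^2 = 121 ≡ 32 (mod 89)
10^8 = (10^4)^2 ≡ 32^2 = 1024 ≡ 45 (mod 89)
10^13 = 10^8 · 10^4 · 10^1 ≡ 45 · 32 · 10 ≡ 71 (mod 89).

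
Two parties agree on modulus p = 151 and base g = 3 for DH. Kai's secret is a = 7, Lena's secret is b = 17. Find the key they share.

Lena sends B = g^b mod p = 3^17 mod 151.
3^1 ≡ 3 (mod 151)
3^2 = (3^1)^2 ≡ 3^2 = 9 ≡ 9 (mod 151)
3^4 = (3^2)^2 ≡ 9^2 = 81 ≡ 81 (mod 151)
3^8 = (3^4)^2 ≡ 81^2 = 6561 ≡ 68 (mod 151)
3^16 = (3^8)^2 ≡ 68^2 = 4624 ≡ 94 (mod 151)
3^17 = 3^16 · 3^1 ≡ 94 · 3 ≡ 131 (mod 151).
So B = 131. Kai then computes K = B^a mod p = 131^7 mod 151.
131^1 ≡ 131 (mod 151)
131^2 = (131^1)^2 ≡ 131^2 = 17161 ≡ 98 (mod 151)
131^4 = (131^2)^2 ≡ 98^2 = 9604 ≡ 91 (mod 151)
131^7 = 131^4 · 131^2 · 131^1 ≡ 91 · 98 · 131 ≡ 122 (mod 151).

122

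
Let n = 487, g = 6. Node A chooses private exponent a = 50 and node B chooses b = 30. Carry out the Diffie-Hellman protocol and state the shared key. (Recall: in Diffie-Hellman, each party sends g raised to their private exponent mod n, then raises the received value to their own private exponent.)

Node A sends A = g^a mod n = 6^50 mod 487.
6^1 ≡ 6 (mod 487)
6^2 = (6^1)^2 ≡ 6^2 = 36 ≡ 36 (mod 487)
6^4 = (6^2)^2 ≡ 36^2 = 1296 ≡ 322 (mod 487)
6^8 = (6^4)^2 ≡ 322^2 = 103684 ≡ 440 (mod 487)
6^16 = (6^8)^2 ≡ 440^2 = 193600 ≡ 261 (mod 487)
6^32 = (6^16)^2 ≡ 261^2 = 68121 ≡ 428 (mod 487)
6^50 = 6^32 · 6^16 · 6^2 ≡ 428 · 261 · 36 ≡ 329 (mod 487).
So A = 329. Node B then computes K = A^b mod n = 329^30 mod 487.
329^1 ≡ 329 (mod 487)
329^2 = (329^1)^2 ≡ 329^2 = 108241 ≡ 127 (mod 487)
329^4 = (329^2)^2 ≡ 127^2 = 16129 ≡ 58 (mod 487)
329^8 = (329^4)^2 ≡ 58^2 = 3364 ≡ 442 (mod 487)
329^16 = (329^8)^2 ≡ 442^2 = 195364 ≡ 77 (mod 487)
329^30 = 329^16 · 329^8 · 329^4 · 329^2 ≡ 77 · 442 · 58 · 127 ≡ 480 (mod 487).

480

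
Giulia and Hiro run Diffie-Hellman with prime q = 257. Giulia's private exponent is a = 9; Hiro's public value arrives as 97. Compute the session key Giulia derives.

170

Shared key K = 97^9 mod 257.
97^1 ≡ 97 (mod 257)
97^2 = (97^1)^2 ≡ 97^2 = 9409 ≡ 157 (mod 257)
97^4 = (97^2)^2 ≡ 157^2 = 24649 ≡ 234 (mod 257)
97^8 = (97^4)^2 ≡ 234^2 = 54756 ≡ 15 (mod 257)
97^9 = 97^8 · 97^1 ≡ 15 · 97 ≡ 170 (mod 257).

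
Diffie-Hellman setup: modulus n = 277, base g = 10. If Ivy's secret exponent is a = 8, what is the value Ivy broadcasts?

Public value = 10^8 mod 277.
10^1 ≡ 10 (mod 277)
10^2 = (10^1)^2 ≡ 10^2 = 100 ≡ 100 (mod 277)
10^4 = (10^2)^2 ≡ 100^2 = 10000 ≡ 28 (mod 277)
10^8 = (10^4)^2 ≡ 28^2 = 784 ≡ 230 (mod 277)

230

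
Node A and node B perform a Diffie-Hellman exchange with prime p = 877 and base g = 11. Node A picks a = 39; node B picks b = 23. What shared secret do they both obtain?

Node B sends B = g^b mod p = 11^23 mod 877.
11^1 ≡ 11 (mod 877)
11^2 = (11^1)^2 ≡ 11^2 = 121 ≡ 121 (mod 877)
11^4 = (11^2)^2 ≡ 121^2 = 14641 ≡ 609 (mod 877)
11^8 = (11^4)^2 ≡ 609^2 = 370881 ≡ 787 (mod 877)
11^16 = (11^8)^2 ≡ 787^2 = 619369 ≡ 207 (mod 877)
11^23 = 11^16 · 11^4 · 11^2 · 11^1 ≡ 207 · 609 · 121 · 11 ≡ 459 (mod 877).
So B = 459. Node A then computes K = B^a mod p = 459^39 mod 877.
459^1 ≡ 459 (mod 877)
459^2 = (459^1)^2 ≡ 459^2 = 210681 ≡ 201 (mod 877)
459^4 = (459^2)^2 ≡ 201^2 = 40401 ≡ 59 (mod 877)
459^8 = (459^4)^2 ≡ 59^2 = 3481 ≡ 850 (mod 877)
459^16 = (459^8)^2 ≡ 850^2 = 722500 ≡ 729 (mod 877)
459^32 = (459^16)^2 ≡ 729^2 = 531441 ≡ 856 (mod 877)
459^39 = 459^32 · 459^4 · 459^2 · 459^1 ≡ 856 · 59 · 201 · 459 ≡ 156 (mod 877).

156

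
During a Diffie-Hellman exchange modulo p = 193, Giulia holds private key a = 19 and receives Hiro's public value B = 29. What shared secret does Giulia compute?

Shared key K = 29^19 mod 193.
29^1 ≡ 29 (mod 193)
29^2 = (29^1)^2 ≡ 29^2 = 841 ≡ 69 (mod 193)
29^4 = (29^2)^2 ≡ 69^2 = 4761 ≡ 129 (mod 193)
29^8 = (29^4)^2 ≡ 129^2 = 16641 ≡ 43 (mod 193)
29^16 = (29^8)^2 ≡ 43^2 = 1849 ≡ 112 (mod 193)
29^19 = 29^16 · 29^2 · 29^1 ≡ 112 · 69 · 29 ≡ 39 (mod 193).

39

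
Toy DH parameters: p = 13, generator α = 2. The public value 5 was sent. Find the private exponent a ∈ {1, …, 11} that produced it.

9

Try successive powers of 2 modulo 13:
2^1 ≡ 2
2^2 ≡ 4
2^3 ≡ 8
2^4 ≡ 3
2^5 ≡ 6
2^6 ≡ 12
2^7 ≡ 11
2^8 ≡ 9
2^9 ≡ 5
Found: a = 9.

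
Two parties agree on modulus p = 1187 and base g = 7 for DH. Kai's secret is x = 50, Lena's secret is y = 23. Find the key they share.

Kai sends A = g^x mod p = 7^50 mod 1187.
7^1 ≡ 7 (mod 1187)
7^2 = (7^1)^2 ≡ 7^2 = 49 ≡ 49 (mod 1187)
7^4 = (7^2)^2 ≡ 49^2 = 2401 ≡ 27 (mod 1187)
7^8 = (7^4)^2 ≡ 27^2 = 729 ≡ 729 (mod 1187)
7^16 = (7^8)^2 ≡ 729^2 = 531441 ≡ 852 (mod 1187)
7^32 = (7^16)^2 ≡ 852^2 = 725904 ≡ 647 (mod 1187)
7^50 = 7^32 · 7^16 · 7^2 ≡ 647 · 852 · 49 ≡ 771 (mod 1187).
So A = 771. Lena then computes K = A^y mod p = 771^23 mod 1187.
771^1 ≡ 771 (mod 1187)
771^2 = (771^1)^2 ≡ 771^2 = 594441 ≡ 941 (mod 1187)
771^4 = (771^2)^2 ≡ 941^2 = 885481 ≡ 1166 (mod 1187)
771^8 = (771^4)^2 ≡ 1166^2 = 1359556 ≡ 441 (mod 1187)
771^16 = (771^8)^2 ≡ 441^2 = 194481 ≡ 1000 (mod 1187)
771^23 = 771^16 · 771^4 · 771^2 · 771^1 ≡ 1000 · 1166 · 941 · 771 ≡ 378 (mod 1187).

378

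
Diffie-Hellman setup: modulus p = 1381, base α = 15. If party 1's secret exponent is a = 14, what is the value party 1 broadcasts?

1308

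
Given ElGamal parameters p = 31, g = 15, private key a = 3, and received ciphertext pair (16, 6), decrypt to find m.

Shared mask s = c₁^a mod p = 16^3 mod 31.
16^1 ≡ 16 (mod 31)
16^2 = (16^1)^2 ≡ 16^2 = 256 ≡ 8 (mod 31)
16^3 = 16^2 · 16^1 ≡ 8 · 16 ≡ 4 (mod 31).
So s = 4; s⁻¹ ≡ 8 (mod 31).
m = c₂ · s⁻¹ mod 31 = 6 · 8 mod 31 = 17.

17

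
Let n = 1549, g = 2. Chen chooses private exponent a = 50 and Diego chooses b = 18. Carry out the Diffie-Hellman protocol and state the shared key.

62

Diego sends B = g^b mod n = 2^18 mod 1549.
2^1 ≡ 2 (mod 1549)
2^2 = (2^1)^2 ≡ 2^2 = 4 ≡ 4 (mod 1549)
2^4 = (2^2)^2 ≡ 4^2 = 16 ≡ 16 (mod 1549)
2^8 = (2^4)^2 ≡ 16^2 = 256 ≡ 256 (mod 1549)
2^16 = (2^8)^2 ≡ 256^2 = 65536 ≡ 478 (mod 1549)
2^18 = 2^16 · 2^2 ≡ 478 · 4 ≡ 363 (mod 1549).
So B = 363. Chen then computes K = B^a mod n = 363^50 mod 1549.
363^1 ≡ 363 (mod 1549)
363^2 = (363^1)^2 ≡ 363^2 = 131769 ≡ 104 (mod 1549)
363^4 = (363^2)^2 ≡ 104^2 = 10816 ≡ 1522 (mod 1549)
363^8 = (363^4)^2 ≡ 1522^2 = 2316484 ≡ 729 (mod 1549)
363^16 = (363^8)^2 ≡ 729^2 = 531441 ≡ 134 (mod 1549)
363^32 = (363^16)^2 ≡ 134^2 = 17956 ≡ 917 (mod 1549)
363^50 = 363^32 · 363^16 · 363^2 ≡ 917 · 134 · 104 ≡ 62 (mod 1549).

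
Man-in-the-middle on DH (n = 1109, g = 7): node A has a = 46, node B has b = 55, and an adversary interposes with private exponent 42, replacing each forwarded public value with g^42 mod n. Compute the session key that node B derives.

Node B receives an adversary's public value M = 7^42 mod 1109 instead of the honest one.
7^1 ≡ 7 (mod 1109)
7^2 = (7^1)^2 ≡ 7^2 = 49 ≡ 49 (mod 1109)
7^4 = (7^2)^2 ≡ 49^2 = 2401 ≡ 183 (mod 1109)
7^8 = (7^4)^2 ≡ 183^2 = 33489 ≡ 219 (mod 1109)
7^16 = (7^8)^2 ≡ 219^2 = 47961 ≡ 274 (mod 1109)
7^32 = (7^16)^2 ≡ 274^2 = 75076 ≡ 773 (mod 1109)
7^42 = 7^32 · 7^8 · 7^2 ≡ 773 · 219 · 49 ≡ 852 (mod 1109).
So M = 852. Node B computes K = M^55 mod 1109.
852^1 ≡ 852 (mod 1109)
852^2 = (852^1)^2 ≡ 852^2 = 725904 ≡ 618 (mod 1109)
852^4 = (852^2)^2 ≡ 618^2 = 381924 ≡ 428 (mod 1109)
852^8 = (852^4)^2 ≡ 428^2 = 183184 ≡ 199 (mod 1109)
852^16 = (852^8)^2 ≡ 199^2 = 39601 ≡ 786 (mod 1109)
852^32 = (852^16)^2 ≡ 786^2 = 617796 ≡ 83 (mod 1109)
852^55 = 852^32 · 852^16 · 852^4 · 852^2 · 852^1 ≡ 83 · 786 · 428 · 618 · 852 ≡ 1047 (mod 1109).

1047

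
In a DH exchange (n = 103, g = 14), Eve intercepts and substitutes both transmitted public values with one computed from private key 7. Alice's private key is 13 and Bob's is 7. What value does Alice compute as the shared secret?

30

Alice receives Eve's public value M = 14^7 mod 103 instead of the honest one.
14^1 ≡ 14 (mod 103)
14^2 = (14^1)^2 ≡ 14^2 = 196 ≡ 93 (mod 103)
14^4 = (14^2)^2 ≡ 93^2 = 8649 ≡ 100 (mod 103)
14^7 = 14^4 · 14^2 · 14^1 ≡ 100 · 93 · 14 ≡ 8 (mod 103).
So M = 8. Alice computes K = M^13 mod 103.
8^1 ≡ 8 (mod 103)
8^2 = (8^1)^2 ≡ 8^2 = 64 ≡ 64 (mod 103)
8^4 = (8^2)^2 ≡ 64^2 = 4096 ≡ 79 (mod 103)
8^8 = (8^4)^2 ≡ 79^2 = 6241 ≡ 61 (mod 103)
8^13 = 8^8 · 8^4 · 8^1 ≡ 61 · 79 · 8 ≡ 30 (mod 103).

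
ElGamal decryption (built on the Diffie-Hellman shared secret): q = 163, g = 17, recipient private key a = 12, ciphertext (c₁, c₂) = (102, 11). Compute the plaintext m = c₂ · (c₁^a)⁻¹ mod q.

159

Shared mask s = c₁^a mod q = 102^12 mod 163.
102^1 ≡ 102 (mod 163)
102^2 = (102^1)^2 ≡ 102^2 = 10404 ≡ 135 (mod 163)
102^4 = (102^2)^2 ≡ 135^2 = 18225 ≡ 132 (mod 163)
102^8 = (102^4)^2 ≡ 132^2 = 17424 ≡ 146 (mod 163)
102^12 = 102^8 · 102^4 ≡ 146 · 132 ≡ 38 (mod 163).
So s = 38; s⁻¹ ≡ 133 (mod 163).
m = c₂ · s⁻¹ mod 163 = 11 · 133 mod 163 = 159.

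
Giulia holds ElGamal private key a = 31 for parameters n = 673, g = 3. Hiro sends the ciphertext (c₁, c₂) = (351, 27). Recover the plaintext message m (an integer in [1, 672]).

Shared mask s = c₁^a mod n = 351^31 mod 673.
351^1 ≡ 351 (mod 673)
351^2 = (351^1)^2 ≡ 351^2 = 123201 ≡ 42 (mod 673)
351^4 = (351^2)^2 ≡ 42^2 = 1764 ≡ 418 (mod 673)
351^8 = (351^4)^2 ≡ 418^2 = 174724 ≡ 417 (mod 673)
351^16 = (351^8)^2 ≡ 417^2 = 173889 ≡ 255 (mod 673)
351^31 = 351^16 · 351^8 · 351^4 · 351^2 · 351^1 ≡ 255 · 417 · 418 · 42 · 351 ≡ 168 (mod 673).
So s = 168; s⁻¹ ≡ 669 (mod 673).
m = c₂ · s⁻¹ mod 673 = 27 · 669 mod 673 = 565.

565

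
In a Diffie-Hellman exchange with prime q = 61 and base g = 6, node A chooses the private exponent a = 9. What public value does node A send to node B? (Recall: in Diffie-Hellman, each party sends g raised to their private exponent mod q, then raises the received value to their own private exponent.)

Public value = 6^9 (mod 61).
6^1 ≡ 6 (mod 61)
6^2 = (6^1)^2 ≡ 6^2 = 36 ≡ 36 (mod 61)
6^4 = (6^2)^2 ≡ 36^2 = 1296 ≡ 15 (mod 61)
6^8 = (6^4)^2 ≡ 15^2 = 225 ≡ 42 (mod 61)
6^9 = 6^8 · 6^1 ≡ 42 · 6 ≡ 8 (mod 61).

8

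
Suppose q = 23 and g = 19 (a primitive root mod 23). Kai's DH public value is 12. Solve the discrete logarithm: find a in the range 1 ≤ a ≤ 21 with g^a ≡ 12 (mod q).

16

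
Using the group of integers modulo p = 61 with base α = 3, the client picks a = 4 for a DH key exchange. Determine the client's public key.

Public value = 3^4 mod 61.
3^1 ≡ 3 (mod 61)
3^2 = (3^1)^2 ≡ 3^2 = 9 ≡ 9 (mod 61)
3^4 = (3^2)^2 ≡ 9^2 = 81 ≡ 20 (mod 61)

20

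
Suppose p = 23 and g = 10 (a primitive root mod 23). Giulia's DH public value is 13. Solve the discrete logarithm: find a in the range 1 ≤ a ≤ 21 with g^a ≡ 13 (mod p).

12

Try successive powers of 10 modulo 23:
10^1 ≡ 10
10^2 ≡ 8
10^3 ≡ 11
10^4 ≡ 18
10^5 ≡ 19
10^6 ≡ 6
10^7 ≡ 14
10^8 ≡ 2
10^9 ≡ 20
10^10 ≡ 16
10^11 ≡ 22
10^12 ≡ 13
Found: a = 12.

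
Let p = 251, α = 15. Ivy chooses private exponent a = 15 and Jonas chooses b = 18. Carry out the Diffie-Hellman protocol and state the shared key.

Jonas sends B = α^b mod p = 15^18 mod 251.
15^1 ≡ 15 (mod 251)
15^2 = (15^1)^2 ≡ 15^2 = 225 ≡ 225 (mod 251)
15^4 = (15^2)^2 ≡ 225^2 = 50625 ≡ 174 (mod 251)
15^8 = (15^4)^2 ≡ 174^2 = 30276 ≡ 156 (mod 251)
15^16 = (15^8)^2 ≡ 156^2 = 24336 ≡ 240 (mod 251)
15^18 = 15^16 · 15^2 ≡ 240 · 225 ≡ 35 (mod 251).
So B = 35. Ivy then computes K = B^a mod p = 35^15 mod 251.
35^1 ≡ 35 (mod 251)
35^2 = (35^1)^2 ≡ 35^2 = 1225 ≡ 221 (mod 251)
35^4 = (35^2)^2 ≡ 221^2 = 48841 ≡ 147 (mod 251)
35^8 = (35^4)^2 ≡ 147^2 = 21609 ≡ 23 (mod 251)
35^15 = 35^8 · 35^4 · 35^2 · 35^1 ≡ 23 · 147 · 221 · 35 ≡ 94 (mod 251).

94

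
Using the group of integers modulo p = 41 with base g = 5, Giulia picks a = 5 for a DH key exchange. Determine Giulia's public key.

Public value = 5^5 mod 41.
5^1 ≡ 5 (mod 41)
5^2 = (5^1)^2 ≡ 5^2 = 25 ≡ 25 (mod 41)
5^4 = (5^2)^2 ≡ 25^2 = 625 ≡ 10 (mod 41)
5^5 = 5^4 · 5^1 ≡ 10 · 5 ≡ 9 (mod 41).

9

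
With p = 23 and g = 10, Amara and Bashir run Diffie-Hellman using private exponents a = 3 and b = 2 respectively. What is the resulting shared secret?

Amara sends A = g^a mod p = 10^3 mod 23.
10^1 ≡ 10 (mod 23)
10^2 = (10^1)^2 ≡ 10^2 = 100 ≡ 8 (mod 23)
10^3 = 10^2 · 10^1 ≡ 8 · 10 ≡ 11 (mod 23).
So A = 11. Bashir then computes K = A^b mod p = 11^2 mod 23.
11^1 ≡ 11 (mod 23)
11^2 = (11^1)^2 ≡ 11^2 = 121 ≡ 6 (mod 23)

6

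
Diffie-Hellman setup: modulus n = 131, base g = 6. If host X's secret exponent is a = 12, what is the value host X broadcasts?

7

Public value = 6^12 (mod 131).
6^1 ≡ 6 (mod 131)
6^2 = (6^1)^2 ≡ 6^2 = 36 ≡ 36 (mod 131)
6^4 = (6^2)^2 ≡ 36^2 = 1296 ≡ 117 (mod 131)
6^8 = (6^4)^2 ≡ 117^2 = 13689 ≡ 65 (mod 131)
6^12 = 6^8 · 6^4 ≡ 65 · 117 ≡ 7 (mod 131).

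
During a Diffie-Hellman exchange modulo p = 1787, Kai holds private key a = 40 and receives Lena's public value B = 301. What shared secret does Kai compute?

427

Shared key K = 301^40 mod 1787.
301^1 ≡ 301 (mod 1787)
301^2 = (301^1)^2 ≡ 301^2 = 90601 ≡ 1251 (mod 1787)
301^4 = (301^2)^2 ≡ 1251^2 = 1565001 ≡ 1376 (mod 1787)
301^8 = (301^4)^2 ≡ 1376^2 = 1893376 ≡ 943 (mod 1787)
301^16 = (301^8)^2 ≡ 943^2 = 889249 ≡ 1110 (mod 1787)
301^32 = (301^16)^2 ≡ 1110^2 = 1232100 ≡ 857 (mod 1787)
301^40 = 301^32 · 301^8 ≡ 857 · 943 ≡ 427 (mod 1787).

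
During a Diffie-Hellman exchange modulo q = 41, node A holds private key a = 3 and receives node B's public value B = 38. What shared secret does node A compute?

14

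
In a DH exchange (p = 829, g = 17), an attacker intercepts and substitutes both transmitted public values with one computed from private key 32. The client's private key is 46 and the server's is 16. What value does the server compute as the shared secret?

81

The server receives an attacker's public value M = 17^32 mod 829 instead of the honest one.
17^1 ≡ 17 (mod 829)
17^2 = (17^1)^2 ≡ 17^2 = 289 ≡ 289 (mod 829)
17^4 = (17^2)^2 ≡ 289^2 = 83521 ≡ 621 (mod 829)
17^8 = (17^4)^2 ≡ 621^2 = 385641 ≡ 156 (mod 829)
17^16 = (17^8)^2 ≡ 156^2 = 24336 ≡ 295 (mod 829)
17^32 = (17^16)^2 ≡ 295^2 = 87025 ≡ 809 (mod 829)
So M = 809. The server computes K = M^16 mod 829.
809^1 ≡ 809 (mod 829)
809^2 = (809^1)^2 ≡ 809^2 = 654481 ≡ 400 (mod 829)
809^4 = (809^2)^2 ≡ 400^2 = 160000 ≡ 3 (mod 829)
809^8 = (809^4)^2 ≡ 3^2 = 9 ≡ 9 (mod 829)
809^16 = (809^8)^2 ≡ 9^2 = 81 ≡ 81 (mod 829)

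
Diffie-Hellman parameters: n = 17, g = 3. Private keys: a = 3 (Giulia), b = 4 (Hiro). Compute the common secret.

4

Giulia sends A = g^a mod n = 3^3 mod 17.
3^1 ≡ 3 (mod 17)
3^2 = (3^1)^2 ≡ 3^2 = 9 ≡ 9 (mod 17)
3^3 = 3^2 · 3^1 ≡ 9 · 3 ≡ 10 (mod 17).
So A = 10. Hiro then computes K = A^b mod n = 10^4 mod 17.
10^1 ≡ 10 (mod 17)
10^2 = (10^1)^2 ≡ 10^2 = 100 ≡ 15 (mod 17)
10^4 = (10^2)^2 ≡ 15^2 = 225 ≡ 4 (mod 17)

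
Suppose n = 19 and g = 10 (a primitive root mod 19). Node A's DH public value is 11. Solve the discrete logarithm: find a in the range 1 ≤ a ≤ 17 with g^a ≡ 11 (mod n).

Try successive powers of 10 modulo 19:
10^1 ≡ 10
10^2 ≡ 5
10^3 ≡ 12
10^4 ≡ 6
10^5 ≡ 3
10^6 ≡ 11
Found: a = 6.

6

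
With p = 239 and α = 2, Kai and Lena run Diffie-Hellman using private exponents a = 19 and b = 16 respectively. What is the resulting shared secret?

Kai sends A = α^a mod p = 2^19 mod 239.
2^1 ≡ 2 (mod 239)
2^2 = (2^1)^2 ≡ 2^2 = 4 ≡ 4 (mod 239)
2^4 = (2^2)^2 ≡ 4^2 = 16 ≡ 16 (mod 239)
2^8 = (2^4)^2 ≡ 16^2 = 256 ≡ 17 (mod 239)
2^16 = (2^8)^2 ≡ 17^2 = 289 ≡ 50 (mod 239)
2^19 = 2^16 · 2^2 · 2^1 ≡ 50 · 4 · 2 ≡ 161 (mod 239).
So A = 161. Lena then computes K = A^b mod p = 161^16 mod 239.
161^1 ≡ 161 (mod 239)
161^2 = (161^1)^2 ≡ 161^2 = 25921 ≡ 109 (mod 239)
161^4 = (161^2)^2 ≡ 109^2 = 11881 ≡ 170 (mod 239)
161^8 = (161^4)^2 ≡ 170^2 = 28900 ≡ 220 (mod 239)
161^16 = (161^8)^2 ≡ 220^2 = 48400 ≡ 122 (mod 239)

122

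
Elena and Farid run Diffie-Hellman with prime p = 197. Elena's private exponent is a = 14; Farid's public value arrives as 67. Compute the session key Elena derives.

Shared key K = 67^14 mod 197.
67^1 ≡ 67 (mod 197)
67^2 = (67^1)^2 ≡ 67^2 = 4489 ≡ 155 (mod 197)
67^4 = (67^2)^2 ≡ 155^2 = 24025 ≡ 188 (mod 197)
67^8 = (67^4)^2 ≡ 188^2 = 35344 ≡ 81 (mod 197)
67^14 = 67^8 · 67^4 · 67^2 ≡ 81 · 188 · 155 ≡ 83 (mod 197).

83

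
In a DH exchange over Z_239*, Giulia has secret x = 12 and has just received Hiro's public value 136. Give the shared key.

66

Shared key K = 136^12 mod 239.
136^1 ≡ 136 (mod 239)
136^2 = (136^1)^2 ≡ 136^2 = 18496 ≡ 93 (mod 239)
136^4 = (136^2)^2 ≡ 93^2 = 8649 ≡ 45 (mod 239)
136^8 = (136^4)^2 ≡ 45^2 = 2025 ≡ 113 (mod 239)
136^12 = 136^8 · 136^4 ≡ 113 · 45 ≡ 66 (mod 239).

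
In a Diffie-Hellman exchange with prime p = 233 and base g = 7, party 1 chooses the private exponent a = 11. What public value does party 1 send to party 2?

Public value = 7^{11} \pmod{233}.
7^1 ≡ 7 (mod 233)
7^2 = (7^1)^2 ≡ 7^2 = 49 ≡ 49 (mod 233)
7^4 = (7^2)^2 ≡ 49^2 = 2401 ≡ 71 (mod 233)
7^8 = (7^4)^2 ≡ 71^2 = 5041 ≡ 148 (mod 233)
7^11 = 7^8 · 7^2 · 7^1 ≡ 148 · 49 · 7 ≡ 203 (mod 233).

203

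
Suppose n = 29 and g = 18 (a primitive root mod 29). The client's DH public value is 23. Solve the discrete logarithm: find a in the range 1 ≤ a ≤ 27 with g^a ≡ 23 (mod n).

12

Try successive powers of 18 modulo 29:
18^1 ≡ 18
18^2 ≡ 5
18^3 ≡ 3
18^4 ≡ 25
18^5 ≡ 15
18^6 ≡ 9
18^7 ≡ 17
18^8 ≡ 16
18^9 ≡ 27
18^10 ≡ 22
18^11 ≡ 19
18^12 ≡ 23
Found: a = 12.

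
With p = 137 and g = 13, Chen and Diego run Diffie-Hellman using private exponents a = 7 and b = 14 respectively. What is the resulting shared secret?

Chen sends A = g^a mod p = 13^7 mod 137.
13^1 ≡ 13 (mod 137)
13^2 = (13^1)^2 ≡ 13^2 = 169 ≡ 32 (mod 137)
13^4 = (13^2)^2 ≡ 32^2 = 1024 ≡ 65 (mod 137)
13^7 = 13^4 · 13^2 · 13^1 ≡ 65 · 32 · 13 ≡ 51 (mod 137).
So A = 51. Diego then computes K = A^b mod p = 51^14 mod 137.
51^1 ≡ 51 (mod 137)
51^2 = (51^1)^2 ≡ 51^2 = 2601 ≡ 135 (mod 137)
51^4 = (51^2)^2 ≡ 135^2 = 18225 ≡ 4 (mod 137)
51^8 = (51^4)^2 ≡ 4^2 = 16 ≡ 16 (mod 137)
51^14 = 51^8 · 51^4 · 51^2 ≡ 16 · 4 · 135 ≡ 9 (mod 137).

9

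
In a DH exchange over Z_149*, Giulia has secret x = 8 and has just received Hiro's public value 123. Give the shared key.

Shared key K = 123^8 mod 149.
123^1 ≡ 123 (mod 149)
123^2 = (123^1)^2 ≡ 123^2 = 15129 ≡ 80 (mod 149)
123^4 = (123^2)^2 ≡ 80^2 = 6400 ≡ 142 (mod 149)
123^8 = (123^4)^2 ≡ 142^2 = 20164 ≡ 49 (mod 149)

49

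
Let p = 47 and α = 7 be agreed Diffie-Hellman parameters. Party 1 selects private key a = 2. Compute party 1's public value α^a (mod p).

2

Public value = 7^2 (mod 47).
7^1 ≡ 7 (mod 47)
7^2 = (7^1)^2 ≡ 7^2 = 49 ≡ 2 (mod 47)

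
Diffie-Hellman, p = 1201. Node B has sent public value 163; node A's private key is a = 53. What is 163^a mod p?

Shared key K = 163^53 mod 1201.
163^1 ≡ 163 (mod 1201)
163^2 = (163^1)^2 ≡ 163^2 = 26569 ≡ 147 (mod 1201)
163^4 = (163^2)^2 ≡ 147^2 = 21609 ≡ 1192 (mod 1201)
163^8 = (163^4)^2 ≡ 1192^2 = 1420864 ≡ 81 (mod 1201)
163^16 = (163^8)^2 ≡ 81^2 = 6561 ≡ 556 (mod 1201)
163^32 = (163^16)^2 ≡ 556^2 = 309136 ≡ 479 (mod 1201)
163^53 = 163^32 · 163^16 · 163^4 · 163^1 ≡ 479 · 556 · 1192 · 163 ≡ 2 (mod 1201).

2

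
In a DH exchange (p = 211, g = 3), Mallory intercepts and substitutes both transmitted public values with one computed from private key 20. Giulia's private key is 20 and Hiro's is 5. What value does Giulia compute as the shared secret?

Giulia receives Mallory's public value M = 3^20 mod 211 instead of the honest one.
3^1 ≡ 3 (mod 211)
3^2 = (3^1)^2 ≡ 3^2 = 9 ≡ 9 (mod 211)
3^4 = (3^2)^2 ≡ 9^2 = 81 ≡ 81 (mod 211)
3^8 = (3^4)^2 ≡ 81^2 = 6561 ≡ 20 (mod 211)
3^16 = (3^8)^2 ≡ 20^2 = 400 ≡ 189 (mod 211)
3^20 = 3^16 · 3^4 ≡ 189 · 81 ≡ 117 (mod 211).
So M = 117. Giulia computes K = M^20 mod 211.
117^1 ≡ 117 (mod 211)
117^2 = (117^1)^2 ≡ 117^2 = 13689 ≡ 185 (mod 211)
117^4 = (117^2)^2 ≡ 185^2 = 34225 ≡ 43 (mod 211)
117^8 = (117^4)^2 ≡ 43^2 = 1849 ≡ 161 (mod 211)
117^16 = (117^8)^2 ≡ 161^2 = 25921 ≡ 179 (mod 211)
117^20 = 117^16 · 117^4 ≡ 179 · 43 ≡ 101 (mod 211).

101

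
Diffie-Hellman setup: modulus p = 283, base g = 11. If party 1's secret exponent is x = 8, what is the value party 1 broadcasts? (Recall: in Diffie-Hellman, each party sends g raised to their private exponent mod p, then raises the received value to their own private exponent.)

248

Public value = 11^8 mod 283.
11^1 ≡ 11 (mod 283)
11^2 = (11^1)^2 ≡ 11^2 = 121 ≡ 121 (mod 283)
11^4 = (11^2)^2 ≡ 121^2 = 14641 ≡ 208 (mod 283)
11^8 = (11^4)^2 ≡ 208^2 = 43264 ≡ 248 (mod 283)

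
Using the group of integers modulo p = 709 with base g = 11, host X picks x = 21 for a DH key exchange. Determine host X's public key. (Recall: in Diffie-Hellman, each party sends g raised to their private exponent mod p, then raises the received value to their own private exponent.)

Public value = 11^21 mod 709.
11^1 ≡ 11 (mod 709)
11^2 = (11^1)^2 ≡ 11^2 = 121 ≡ 121 (mod 709)
11^4 = (11^2)^2 ≡ 121^2 = 14641 ≡ 461 (mod 709)
11^8 = (11^4)^2 ≡ 461^2 = 212521 ≡ 530 (mod 709)
11^16 = (11^8)^2 ≡ 530^2 = 280900 ≡ 136 (mod 709)
11^21 = 11^16 · 11^4 · 11^1 ≡ 136 · 461 · 11 ≡ 508 (mod 709).

508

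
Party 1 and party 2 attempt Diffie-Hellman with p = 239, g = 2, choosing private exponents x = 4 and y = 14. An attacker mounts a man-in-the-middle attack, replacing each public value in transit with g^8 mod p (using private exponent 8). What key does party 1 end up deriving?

Party 1 receives an attacker's public value M = 2^8 mod 239 instead of the honest one.
2^1 ≡ 2 (mod 239)
2^2 = (2^1)^2 ≡ 2^2 = 4 ≡ 4 (mod 239)
2^4 = (2^2)^2 ≡ 4^2 = 16 ≡ 16 (mod 239)
2^8 = (2^4)^2 ≡ 16^2 = 256 ≡ 17 (mod 239)
So M = 17. Party 1 computes K = M^4 mod 239.
17^1 ≡ 17 (mod 239)
17^2 = (17^1)^2 ≡ 17^2 = 289 ≡ 50 (mod 239)
17^4 = (17^2)^2 ≡ 50^2 = 2500 ≡ 110 (mod 239)

110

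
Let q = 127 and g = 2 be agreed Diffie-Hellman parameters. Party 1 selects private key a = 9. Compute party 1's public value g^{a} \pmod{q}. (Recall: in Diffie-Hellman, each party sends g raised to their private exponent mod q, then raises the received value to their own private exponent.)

4

Public value = 2^{9} \pmod{127}.
2^1 ≡ 2 (mod 127)
2^2 = (2^1)^2 ≡ 2^2 = 4 ≡ 4 (mod 127)
2^4 = (2^2)^2 ≡ 4^2 = 16 ≡ 16 (mod 127)
2^8 = (2^4)^2 ≡ 16^2 = 256 ≡ 2 (mod 127)
2^9 = 2^8 · 2^1 ≡ 2 · 2 ≡ 4 (mod 127).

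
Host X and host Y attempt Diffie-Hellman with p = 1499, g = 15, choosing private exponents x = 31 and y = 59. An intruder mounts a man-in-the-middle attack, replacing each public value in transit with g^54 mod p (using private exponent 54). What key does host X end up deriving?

1448

Host X receives an intruder's public value M = 15^54 mod 1499 instead of the honest one.
15^1 ≡ 15 (mod 1499)
15^2 = (15^1)^2 ≡ 15^2 = 225 ≡ 225 (mod 1499)
15^4 = (15^2)^2 ≡ 225^2 = 50625 ≡ 1158 (mod 1499)
15^8 = (15^4)^2 ≡ 1158^2 = 1340964 ≡ 858 (mod 1499)
15^16 = (15^8)^2 ≡ 858^2 = 736164 ≡ 155 (mod 1499)
15^32 = (15^16)^2 ≡ 155^2 = 24025 ≡ 41 (mod 1499)
15^54 = 15^32 · 15^16 · 15^4 · 15^2 ≡ 41 · 155 · 1158 · 225 ≡ 1349 (mod 1499).
So M = 1349. Host X computes K = M^31 mod 1499.
1349^1 ≡ 1349 (mod 1499)
1349^2 = (1349^1)^2 ≡ 1349^2 = 1819801 ≡ 15 (mod 1499)
1349^4 = (1349^2)^2 ≡ 15^2 = 225 ≡ 225 (mod 1499)
1349^8 = (1349^4)^2 ≡ 225^2 = 50625 ≡ 1158 (mod 1499)
1349^16 = (1349^8)^2 ≡ 1158^2 = 1340964 ≡ 858 (mod 1499)
1349^31 = 1349^16 · 1349^8 · 1349^4 · 1349^2 · 1349^1 ≡ 858 · 1158 · 225 · 15 · 1349 ≡ 1448 (mod 1499).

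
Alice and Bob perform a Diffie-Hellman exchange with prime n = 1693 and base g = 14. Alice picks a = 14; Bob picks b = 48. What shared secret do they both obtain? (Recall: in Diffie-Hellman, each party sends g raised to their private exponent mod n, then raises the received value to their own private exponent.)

1657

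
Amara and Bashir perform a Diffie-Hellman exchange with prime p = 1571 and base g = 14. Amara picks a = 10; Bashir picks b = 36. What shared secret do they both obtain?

818

Bashir sends B = g^b mod p = 14^36 mod 1571.
14^1 ≡ 14 (mod 1571)
14^2 = (14^1)^2 ≡ 14^2 = 196 ≡ 196 (mod 1571)
14^4 = (14^2)^2 ≡ 196^2 = 38416 ≡ 712 (mod 1571)
14^8 = (14^4)^2 ≡ 712^2 = 506944 ≡ 1082 (mod 1571)
14^16 = (14^8)^2 ≡ 1082^2 = 1170724 ≡ 329 (mod 1571)
14^32 = (14^16)^2 ≡ 329^2 = 108241 ≡ 1413 (mod 1571)
14^36 = 14^32 · 14^4 ≡ 1413 · 712 ≡ 616 (mod 1571).
So B = 616. Amara then computes K = B^a mod p = 616^10 mod 1571.
616^1 ≡ 616 (mod 1571)
616^2 = (616^1)^2 ≡ 616^2 = 379456 ≡ 845 (mod 1571)
616^4 = (616^2)^2 ≡ 845^2 = 714025 ≡ 791 (mod 1571)
616^8 = (616^4)^2 ≡ 791^2 = 625681 ≡ 423 (mod 1571)
616^10 = 616^8 · 616^2 ≡ 423 · 845 ≡ 818 (mod 1571).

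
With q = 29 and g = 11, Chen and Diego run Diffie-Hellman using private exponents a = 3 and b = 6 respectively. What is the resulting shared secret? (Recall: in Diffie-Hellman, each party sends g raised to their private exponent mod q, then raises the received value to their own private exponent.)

Chen sends A = g^a mod q = 11^3 mod 29.
11^1 ≡ 11 (mod 29)
11^2 = (11^1)^2 ≡ 11^2 = 121 ≡ 5 (mod 29)
11^3 = 11^2 · 11^1 ≡ 5 · 11 ≡ 26 (mod 29).
So A = 26. Diego then computes K = A^b mod q = 26^6 mod 29.
26^1 ≡ 26 (mod 29)
26^2 = (26^1)^2 ≡ 26^2 = 676 ≡ 9 (mod 29)
26^4 = (26^2)^2 ≡ 9^2 = 81 ≡ 23 (mod 29)
26^6 = 26^4 · 26^2 ≡ 23 · 9 ≡ 4 (mod 29).

4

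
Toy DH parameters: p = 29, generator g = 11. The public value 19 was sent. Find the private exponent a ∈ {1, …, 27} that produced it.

Try successive powers of 11 modulo 29:
11^1 ≡ 11
11^2 ≡ 5
11^3 ≡ 26
11^4 ≡ 25
11^5 ≡ 14
11^6 ≡ 9
11^7 ≡ 12
11^8 ≡ 16
11^9 ≡ 2
11^10 ≡ 22
11^11 ≡ 10
11^12 ≡ 23
11^13 ≡ 21
11^14 ≡ 28
11^15 ≡ 18
11^16 ≡ 24
11^17 ≡ 3
11^18 ≡ 4
11^19 ≡ 15
11^20 ≡ 20
11^21 ≡ 17
11^22 ≡ 13
11^23 ≡ 27
11^24 ≡ 7
11^25 ≡ 19
Found: a = 25.

25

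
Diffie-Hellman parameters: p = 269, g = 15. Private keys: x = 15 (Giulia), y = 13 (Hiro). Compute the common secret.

Giulia sends A = g^x mod p = 15^15 mod 269.
15^1 ≡ 15 (mod 269)
15^2 = (15^1)^2 ≡ 15^2 = 225 ≡ 225 (mod 269)
15^4 = (15^2)^2 ≡ 225^2 = 50625 ≡ 53 (mod 269)
15^8 = (15^4)^2 ≡ 53^2 = 2809 ≡ 119 (mod 269)
15^15 = 15^8 · 15^4 · 15^2 · 15^1 ≡ 119 · 53 · 225 · 15 ≡ 155 (mod 269).
So A = 155. Hiro then computes K = A^y mod p = 155^13 mod 269.
155^1 ≡ 155 (mod 269)
155^2 = (155^1)^2 ≡ 155^2 = 24025 ≡ 84 (mod 269)
155^4 = (155^2)^2 ≡ 84^2 = 7056 ≡ 62 (mod 269)
155^8 = (155^4)^2 ≡ 62^2 = 3844 ≡ 78 (mod 269)
155^13 = 155^8 · 155^4 · 155^1 ≡ 78 · 62 · 155 ≡ 146 (mod 269).

146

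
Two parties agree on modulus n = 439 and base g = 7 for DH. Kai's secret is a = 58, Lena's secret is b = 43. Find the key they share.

9

Lena sends B = g^b mod n = 7^43 mod 439.
7^1 ≡ 7 (mod 439)
7^2 = (7^1)^2 ≡ 7^2 = 49 ≡ 49 (mod 439)
7^4 = (7^2)^2 ≡ 49^2 = 2401 ≡ 206 (mod 439)
7^8 = (7^4)^2 ≡ 206^2 = 42436 ≡ 292 (mod 439)
7^16 = (7^8)^2 ≡ 292^2 = 85264 ≡ 98 (mod 439)
7^32 = (7^16)^2 ≡ 98^2 = 9604 ≡ 385 (mod 439)
7^43 = 7^32 · 7^8 · 7^2 · 7^1 ≡ 385 · 292 · 49 · 7 ≡ 56 (mod 439).
So B = 56. Kai then computes K = B^a mod n = 56^58 mod 439.
56^1 ≡ 56 (mod 439)
56^2 = (56^1)^2 ≡ 56^2 = 3136 ≡ 63 (mod 439)
56^4 = (56^2)^2 ≡ 63^2 = 3969 ≡ 18 (mod 439)
56^8 = (56^4)^2 ≡ 18^2 = 324 ≡ 324 (mod 439)
56^16 = (56^8)^2 ≡ 324^2 = 104976 ≡ 55 (mod 439)
56^32 = (56^16)^2 ≡ 55^2 = 3025 ≡ 391 (mod 439)
56^58 = 56^32 · 56^16 · 56^8 · 56^2 ≡ 391 · 55 · 324 · 63 ≡ 9 (mod 439).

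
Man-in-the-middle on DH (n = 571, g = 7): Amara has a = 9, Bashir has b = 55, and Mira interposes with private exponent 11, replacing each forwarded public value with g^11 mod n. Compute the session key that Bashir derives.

265

Bashir receives Mira's public value M = 7^11 mod 571 instead of the honest one.
7^1 ≡ 7 (mod 571)
7^2 = (7^1)^2 ≡ 7^2 = 49 ≡ 49 (mod 571)
7^4 = (7^2)^2 ≡ 49^2 = 2401 ≡ 117 (mod 571)
7^8 = (7^4)^2 ≡ 117^2 = 13689 ≡ 556 (mod 571)
7^11 = 7^8 · 7^2 · 7^1 ≡ 556 · 49 · 7 ≡ 565 (mod 571).
So M = 565. Bashir computes K = M^55 mod 571.
565^1 ≡ 565 (mod 571)
565^2 = (565^1)^2 ≡ 565^2 = 319225 ≡ 36 (mod 571)
565^4 = (565^2)^2 ≡ 36^2 = 1296 ≡ 154 (mod 571)
565^8 = (565^4)^2 ≡ 154^2 = 23716 ≡ 305 (mod 571)
565^16 = (565^8)^2 ≡ 305^2 = 93025 ≡ 523 (mod 571)
565^32 = (565^16)^2 ≡ 523^2 = 273529 ≡ 20 (mod 571)
565^55 = 565^32 · 565^16 · 565^4 · 565^2 · 565^1 ≡ 20 · 523 · 154 · 36 · 565 ≡ 265 (mod 571).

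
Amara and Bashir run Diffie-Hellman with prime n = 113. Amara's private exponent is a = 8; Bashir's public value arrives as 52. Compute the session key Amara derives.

28

Shared key K = 52^8 mod 113.
52^1 ≡ 52 (mod 113)
52^2 = (52^1)^2 ≡ 52^2 = 2704 ≡ 105 (mod 113)
52^4 = (52^2)^2 ≡ 105^2 = 11025 ≡ 64 (mod 113)
52^8 = (52^4)^2 ≡ 64^2 = 4096 ≡ 28 (mod 113)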